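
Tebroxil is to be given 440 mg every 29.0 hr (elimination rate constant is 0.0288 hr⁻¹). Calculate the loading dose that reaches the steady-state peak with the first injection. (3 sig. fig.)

Accumulation ratio R = 1 / (1 − e^(−kτ)) = 1 / (1 − e^(−0.02880×29.0)) = 1 / (1 − 0.4338) = 1.766
Loading dose = maintenance dose × R = 440 × 1.766 ≈ 777 mg

777 mg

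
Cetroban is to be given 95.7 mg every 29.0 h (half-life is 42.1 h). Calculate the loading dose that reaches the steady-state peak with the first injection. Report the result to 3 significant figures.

k = ln 2 / 42.1 = 0.01646 h⁻¹
Accumulation ratio R = 1 / (1 − e^(−kτ)) = 1 / (1 − e^(−0.01646×29.0)) = 1 / (1 − 0.6204) = 2.634
Loading dose = maintenance dose × R = 95.7 × 2.634 ≈ 252 mg

252 mg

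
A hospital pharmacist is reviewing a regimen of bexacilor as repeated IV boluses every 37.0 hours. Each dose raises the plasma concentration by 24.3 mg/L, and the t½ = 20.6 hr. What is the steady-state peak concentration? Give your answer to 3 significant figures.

34.1 mg/L

k = ln 2 / 20.6 = 0.03365 hr⁻¹
Fraction remaining after one interval: e^(−kτ) = e^(−0.03365 × 37.0) = 0.2879
R = 1 / (1 − 0.2879) = 1.404
Css,max = 24.3 × 1.404 ≈ 34.1 mg/L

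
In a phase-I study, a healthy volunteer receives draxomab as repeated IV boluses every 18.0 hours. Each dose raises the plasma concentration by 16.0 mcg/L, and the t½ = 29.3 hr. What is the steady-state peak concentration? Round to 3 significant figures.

k = ln 2 / 29.3 = 0.02366 hr⁻¹
Fraction remaining after one interval: e^(−kτ) = e^(−0.02366 × 18.0) = 0.6532
R = 1 / (1 − 0.6532) = 2.884
Css,max = 16.0 × 2.884 ≈ 46.1 mcg/L

46.1 mcg/L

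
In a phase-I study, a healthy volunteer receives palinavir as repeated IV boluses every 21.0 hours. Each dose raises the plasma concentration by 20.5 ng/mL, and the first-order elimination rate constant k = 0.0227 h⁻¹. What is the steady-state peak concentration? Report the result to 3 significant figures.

54.1 ng/mL

Fraction remaining after one interval: e^(−kτ) = e^(−0.02270 × 21.0) = 0.6208
R = 1 / (1 − 0.6208) = 2.637
Css,max = 20.5 × 2.637 ≈ 54.1 ng/mL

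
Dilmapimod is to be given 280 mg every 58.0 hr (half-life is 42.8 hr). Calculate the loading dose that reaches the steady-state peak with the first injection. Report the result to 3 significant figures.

460 mg

k = ln 2 / 42.8 = 0.01620 hr⁻¹
Accumulation ratio R = 1 / (1 − e^(−kτ)) = 1 / (1 − e^(−0.01620×58.0)) = 1 / (1 − 0.3909) = 1.642
Loading dose = maintenance dose × R = 280 × 1.642 ≈ 460 mg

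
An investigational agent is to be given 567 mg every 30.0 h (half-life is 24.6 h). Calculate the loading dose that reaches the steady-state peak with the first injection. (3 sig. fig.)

k = ln 2 / 24.6 = 0.02818 h⁻¹
Accumulation ratio R = 1 / (1 − e^(−kτ)) = 1 / (1 − e^(−0.02818×30.0)) = 1 / (1 − 0.4294) = 1.753
Loading dose = maintenance dose × R = 567 × 1.753 ≈ 994 mg

994 mg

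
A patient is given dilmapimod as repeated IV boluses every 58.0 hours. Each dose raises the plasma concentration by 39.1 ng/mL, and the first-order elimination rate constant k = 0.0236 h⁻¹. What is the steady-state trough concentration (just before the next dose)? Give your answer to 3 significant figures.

Fraction remaining after one interval: e^(−kτ) = e^(−0.02360 × 58.0) = 0.2544
R = 1 / (1 − 0.2544) = 1.341
Css,max = 39.1 × 1.341 = 52.44 ng/mL
Css,min = Css,max × e^(−kτ) = 52.44 × 0.2544 ≈ 13.3 ng/mL

13.3 ng/mL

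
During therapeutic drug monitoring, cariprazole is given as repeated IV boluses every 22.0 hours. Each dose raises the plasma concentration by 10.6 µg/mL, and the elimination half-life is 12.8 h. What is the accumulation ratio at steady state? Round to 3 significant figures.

k = ln 2 / 12.8 = 0.05415 h⁻¹
Fraction remaining after one interval: e^(−kτ) = e^(−0.05415 × 22.0) = 0.3038
R = 1 / (1 − 0.3038) = 1 / 0.6962 ≈ 1.44

1.44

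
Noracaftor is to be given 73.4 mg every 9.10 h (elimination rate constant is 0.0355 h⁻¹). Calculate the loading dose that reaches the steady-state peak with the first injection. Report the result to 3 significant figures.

Accumulation ratio R = 1 / (1 − e^(−kτ)) = 1 / (1 − e^(−0.03550×9.10)) = 1 / (1 − 0.7239) = 3.622
Loading dose = maintenance dose × R = 73.4 × 3.622 ≈ 266 mg

266 mg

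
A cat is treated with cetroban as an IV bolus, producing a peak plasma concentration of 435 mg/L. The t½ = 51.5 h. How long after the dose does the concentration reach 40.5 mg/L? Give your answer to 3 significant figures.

176 hours

k = ln 2 / 51.5 = 0.01346 h⁻¹
C(t) = C₀ e^(−kt)  ⇒  t = ln(C₀/C) / k
t = ln(435/40.5) / 0.01346 = 2.374 / 0.01346 ≈ 176 hours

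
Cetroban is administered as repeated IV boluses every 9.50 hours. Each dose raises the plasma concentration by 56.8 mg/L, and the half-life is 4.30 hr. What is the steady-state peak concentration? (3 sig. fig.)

k = ln 2 / 4.30 = 0.1612 hr⁻¹
Fraction remaining after one interval: e^(−kτ) = e^(−0.1612 × 9.50) = 0.2162
R = 1 / (1 − 0.2162) = 1.276
Css,max = 56.8 × 1.276 ≈ 72.5 mg/L

72.5 mg/L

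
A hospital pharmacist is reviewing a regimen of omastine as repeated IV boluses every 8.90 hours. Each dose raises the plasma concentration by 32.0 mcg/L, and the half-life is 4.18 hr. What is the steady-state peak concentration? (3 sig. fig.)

k = ln 2 / 4.18 = 0.1658 hr⁻¹
Fraction remaining after one interval: e^(−kτ) = e^(−0.1658 × 8.90) = 0.2286
R = 1 / (1 − 0.2286) = 1.296
Css,max = 32.0 × 1.296 ≈ 41.5 mcg/L

41.5 mcg/L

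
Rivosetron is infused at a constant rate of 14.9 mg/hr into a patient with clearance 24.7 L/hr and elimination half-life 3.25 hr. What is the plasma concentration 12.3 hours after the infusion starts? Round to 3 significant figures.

0.559 µg/mL

Css = rate / CL = 14.9 / 24.7 = 0.6032 µg/mL
k = ln 2 / 3.25 = 0.2133 hr⁻¹
C(t) = Css (1 − e^(−kt)) = 0.6032 × (1 − e^(−2.623)) = 0.6032 × 0.9274 ≈ 0.559 µg/mL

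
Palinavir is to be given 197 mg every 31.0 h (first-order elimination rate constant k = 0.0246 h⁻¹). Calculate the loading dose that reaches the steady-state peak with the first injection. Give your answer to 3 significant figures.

Accumulation ratio R = 1 / (1 − e^(−kτ)) = 1 / (1 − e^(−0.02460×31.0)) = 1 / (1 − 0.4665) = 1.874
Loading dose = maintenance dose × R = 197 × 1.874 ≈ 369 mg

369 mg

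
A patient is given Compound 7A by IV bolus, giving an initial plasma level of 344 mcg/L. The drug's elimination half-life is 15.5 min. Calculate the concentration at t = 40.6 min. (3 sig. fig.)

k = ln 2 / 15.5 = 0.04472 min⁻¹
40.6 min is 2.619 half-lives, so C = 344 × (1/2)^2.619 = 344 × 0.1627 ≈ 56.0 mcg/L

56.0 mcg/L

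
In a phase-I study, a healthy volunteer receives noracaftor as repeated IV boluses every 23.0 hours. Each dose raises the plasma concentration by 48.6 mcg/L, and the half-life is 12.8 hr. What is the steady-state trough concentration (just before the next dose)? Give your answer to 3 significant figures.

19.6 mcg/L

k = ln 2 / 12.8 = 0.05415 hr⁻¹
Fraction remaining after one interval: e^(−kτ) = e^(−0.05415 × 23.0) = 0.2878
R = 1 / (1 − 0.2878) = 1.404
Css,max = 48.6 × 1.404 = 68.24 mcg/L
Css,min = Css,max × e^(−kτ) = 68.24 × 0.2878 ≈ 19.6 mcg/L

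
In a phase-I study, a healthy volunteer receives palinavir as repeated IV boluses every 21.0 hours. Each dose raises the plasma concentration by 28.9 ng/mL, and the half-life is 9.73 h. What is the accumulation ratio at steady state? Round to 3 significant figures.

k = ln 2 / 9.73 = 0.07124 h⁻¹
Fraction remaining after one interval: e^(−kτ) = e^(−0.07124 × 21.0) = 0.2240
R = 1 / (1 − 0.2240) = 1 / 0.7760 ≈ 1.29

1.29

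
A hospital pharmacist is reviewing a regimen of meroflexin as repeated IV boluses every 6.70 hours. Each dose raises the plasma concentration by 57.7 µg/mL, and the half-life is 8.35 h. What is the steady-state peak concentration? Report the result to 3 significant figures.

135 µg/mL

k = ln 2 / 8.35 = 0.08301 h⁻¹
Fraction remaining after one interval: e^(−kτ) = e^(−0.08301 × 6.70) = 0.5734
R = 1 / (1 − 0.5734) = 2.344
Css,max = 57.7 × 2.344 ≈ 135 µg/mL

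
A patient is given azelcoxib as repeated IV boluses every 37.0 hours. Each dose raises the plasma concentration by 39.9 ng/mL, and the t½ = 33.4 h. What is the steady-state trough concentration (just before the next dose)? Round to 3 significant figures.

k = ln 2 / 33.4 = 0.02075 h⁻¹
Fraction remaining after one interval: e^(−kτ) = e^(−0.02075 × 37.0) = 0.4640
R = 1 / (1 − 0.4640) = 1.866
Css,max = 39.9 × 1.866 = 74.44 ng/mL
Css,min = Css,max × e^(−kτ) = 74.44 × 0.4640 ≈ 34.5 ng/mL

34.5 ng/mL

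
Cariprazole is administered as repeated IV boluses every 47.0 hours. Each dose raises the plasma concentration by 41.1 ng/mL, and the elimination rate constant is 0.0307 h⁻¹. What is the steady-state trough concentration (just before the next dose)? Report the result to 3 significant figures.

12.7 ng/mL

Fraction remaining after one interval: e^(−kτ) = e^(−0.03070 × 47.0) = 0.2362
R = 1 / (1 − 0.2362) = 1.309
Css,max = 41.1 × 1.309 = 53.81 ng/mL
Css,min = Css,max × e^(−kτ) = 53.81 × 0.2362 ≈ 12.7 ng/mL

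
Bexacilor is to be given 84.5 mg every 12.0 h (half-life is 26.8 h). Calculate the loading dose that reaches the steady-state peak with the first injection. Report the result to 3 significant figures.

317 mg

k = ln 2 / 26.8 = 0.02586 h⁻¹
Accumulation ratio R = 1 / (1 − e^(−kτ)) = 1 / (1 − e^(−0.02586×12.0)) = 1 / (1 − 0.7332) = 3.748
Loading dose = maintenance dose × R = 84.5 × 3.748 ≈ 317 mg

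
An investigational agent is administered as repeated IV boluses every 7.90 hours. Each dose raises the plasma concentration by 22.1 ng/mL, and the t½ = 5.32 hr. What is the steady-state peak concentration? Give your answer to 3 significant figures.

34.4 ng/mL

k = ln 2 / 5.32 = 0.1303 hr⁻¹
Fraction remaining after one interval: e^(−kτ) = e^(−0.1303 × 7.90) = 0.3573
R = 1 / (1 − 0.3573) = 1.556
Css,max = 22.1 × 1.556 ≈ 34.4 ng/mL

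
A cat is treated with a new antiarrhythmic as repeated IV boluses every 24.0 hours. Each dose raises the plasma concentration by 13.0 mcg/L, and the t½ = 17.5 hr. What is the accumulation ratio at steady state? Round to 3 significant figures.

k = ln 2 / 17.5 = 0.03961 hr⁻¹
Fraction remaining after one interval: e^(−kτ) = e^(−0.03961 × 24.0) = 0.3865
R = 1 / (1 − 0.3865) = 1 / 0.6135 ≈ 1.63

1.63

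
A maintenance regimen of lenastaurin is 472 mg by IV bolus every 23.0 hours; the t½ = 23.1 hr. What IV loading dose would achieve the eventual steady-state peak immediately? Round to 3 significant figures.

k = ln 2 / 23.1 = 0.03001 hr⁻¹
Accumulation ratio R = 1 / (1 − e^(−kτ)) = 1 / (1 − e^(−0.03001×23.0)) = 1 / (1 − 0.5015) = 2.006
Loading dose = maintenance dose × R = 472 × 2.006 ≈ 947 mg

947 mg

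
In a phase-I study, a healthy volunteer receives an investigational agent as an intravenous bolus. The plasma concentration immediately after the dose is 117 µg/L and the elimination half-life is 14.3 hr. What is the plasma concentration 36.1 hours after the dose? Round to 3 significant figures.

20.3 µg/L

k = ln 2 / 14.3 = 0.04847 hr⁻¹
36.1 hr is 2.524 half-lives, so C = 117 × (1/2)^2.524 = 117 × 0.1738 ≈ 20.3 µg/L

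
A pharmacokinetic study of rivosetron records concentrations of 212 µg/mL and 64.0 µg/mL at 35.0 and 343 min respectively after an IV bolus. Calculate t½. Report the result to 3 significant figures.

k = ln(C₁/C₂) / (t₂ − t₁) = ln(212/64.0) / (343 − 35.0)
  = 1.198 / 308.0 = 0.003889 min⁻¹
t½ = ln 2 / k = ln 2 / 0.003889 ≈ 178 minutes

178 minutes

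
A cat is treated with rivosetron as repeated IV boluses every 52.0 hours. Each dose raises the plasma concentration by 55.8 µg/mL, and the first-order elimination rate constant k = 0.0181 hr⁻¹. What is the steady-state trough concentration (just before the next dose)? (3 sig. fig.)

35.7 µg/mL

Fraction remaining after one interval: e^(−kτ) = e^(−0.01810 × 52.0) = 0.3902
R = 1 / (1 − 0.3902) = 1.640
Css,max = 55.8 × 1.640 = 91.50 µg/mL
Css,min = Css,max × e^(−kτ) = 91.50 × 0.3902 ≈ 35.7 µg/mL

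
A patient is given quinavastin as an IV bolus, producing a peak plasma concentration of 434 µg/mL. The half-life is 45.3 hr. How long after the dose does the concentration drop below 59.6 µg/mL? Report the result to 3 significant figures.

130 hours

k = ln 2 / 45.3 = 0.01530 hr⁻¹
C(t) = C₀ e^(−kt)  ⇒  t = ln(C₀/C) / k
t = ln(434/59.6) / 0.01530 = 1.985 / 0.01530 ≈ 130 hours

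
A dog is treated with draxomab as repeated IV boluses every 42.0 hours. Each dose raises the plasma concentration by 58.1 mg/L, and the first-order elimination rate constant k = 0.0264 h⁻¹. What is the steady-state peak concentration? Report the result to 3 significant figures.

86.7 mg/L

Fraction remaining after one interval: e^(−kτ) = e^(−0.02640 × 42.0) = 0.3300
R = 1 / (1 − 0.3300) = 1.492
Css,max = 58.1 × 1.492 ≈ 86.7 mg/L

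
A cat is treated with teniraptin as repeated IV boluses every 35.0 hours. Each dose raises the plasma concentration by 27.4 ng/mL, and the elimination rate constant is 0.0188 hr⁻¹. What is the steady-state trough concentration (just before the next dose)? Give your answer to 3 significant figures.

29.4 ng/mL

Fraction remaining after one interval: e^(−kτ) = e^(−0.01880 × 35.0) = 0.5179
R = 1 / (1 − 0.5179) = 2.074
Css,max = 27.4 × 2.074 = 56.83 ng/mL
Css,min = Css,max × e^(−kτ) = 56.83 × 0.5179 ≈ 29.4 ng/mL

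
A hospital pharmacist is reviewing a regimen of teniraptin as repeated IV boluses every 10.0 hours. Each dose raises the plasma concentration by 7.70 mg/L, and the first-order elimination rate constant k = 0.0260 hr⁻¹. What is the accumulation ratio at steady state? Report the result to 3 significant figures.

4.37

Fraction remaining after one interval: e^(−kτ) = e^(−0.02600 × 10.0) = 0.7711
R = 1 / (1 − 0.7711) = 1 / 0.2289 ≈ 4.37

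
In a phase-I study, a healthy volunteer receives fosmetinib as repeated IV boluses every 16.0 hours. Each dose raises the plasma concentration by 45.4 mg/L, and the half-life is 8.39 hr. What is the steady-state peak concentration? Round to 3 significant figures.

k = ln 2 / 8.39 = 0.08262 hr⁻¹
Fraction remaining after one interval: e^(−kτ) = e^(−0.08262 × 16.0) = 0.2666
R = 1 / (1 − 0.2666) = 1.364
Css,max = 45.4 × 1.364 ≈ 61.9 mg/L

61.9 mg/L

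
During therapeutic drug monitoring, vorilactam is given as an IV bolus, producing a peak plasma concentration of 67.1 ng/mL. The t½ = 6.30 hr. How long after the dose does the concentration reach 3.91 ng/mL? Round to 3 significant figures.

k = ln 2 / 6.30 = 0.1100 hr⁻¹
C(t) = C₀ e^(−kt)  ⇒  t = ln(C₀/C) / k
t = ln(67.1/3.91) / 0.1100 = 2.843 / 0.1100 ≈ 25.8 hours

25.8 hours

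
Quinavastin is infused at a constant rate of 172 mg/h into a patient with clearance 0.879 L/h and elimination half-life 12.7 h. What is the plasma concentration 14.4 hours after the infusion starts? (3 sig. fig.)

107 µg/mL

Css = rate / CL = 172 / 0.879 = 195.7 µg/mL
k = ln 2 / 12.7 = 0.05458 h⁻¹
C(t) = Css (1 − e^(−kt)) = 195.7 × (1 − e^(−0.7859)) = 195.7 × 0.5443 ≈ 107 µg/mL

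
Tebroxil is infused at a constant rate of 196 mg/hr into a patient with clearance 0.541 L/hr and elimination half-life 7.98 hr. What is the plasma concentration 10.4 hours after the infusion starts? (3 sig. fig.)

Css = rate / CL = 196 / 0.541 = 362.3 µg/mL
k = ln 2 / 7.98 = 0.08686 hr⁻¹
C(t) = Css (1 − e^(−kt)) = 362.3 × (1 − e^(−0.9033)) = 362.3 × 0.5948 ≈ 215 µg/mL

215 µg/mL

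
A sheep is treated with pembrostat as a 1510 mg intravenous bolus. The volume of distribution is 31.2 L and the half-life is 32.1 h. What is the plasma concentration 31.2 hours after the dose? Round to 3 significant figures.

C₀ = dose / V = 1510 / 31.2 = 48.40 µg/mL
k = ln 2 / 32.1 = 0.02159 h⁻¹
C(t) = C₀ e^(−kt) = 48.40 × e^(−0.02159 × 31.2) = 48.40 × e^(−0.6737) = 48.40 × 0.5098 ≈ 24.7 µg/mL

24.7 µg/mL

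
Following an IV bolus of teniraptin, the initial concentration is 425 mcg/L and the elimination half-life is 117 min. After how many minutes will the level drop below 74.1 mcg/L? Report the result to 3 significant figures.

295 minutes

k = ln 2 / 117 = 0.005924 min⁻¹
C(t) = C₀ e^(−kt)  ⇒  t = ln(C₀/C) / k
t = ln(425/74.1) / 0.005924 = 1.747 / 0.005924 ≈ 295 minutes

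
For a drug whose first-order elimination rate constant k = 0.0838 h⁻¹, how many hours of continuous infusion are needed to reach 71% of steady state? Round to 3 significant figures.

f = 1 − e^(−kt)  ⇒  t = −ln(1 − f) / k
t = −ln(1 − 0.71) / 0.08380 = 1.238 / 0.08380 ≈ 14.8 hours

14.8 hours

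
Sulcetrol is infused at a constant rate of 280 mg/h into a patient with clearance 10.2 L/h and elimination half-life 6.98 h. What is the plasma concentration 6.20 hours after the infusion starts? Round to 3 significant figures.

12.6 mg/L

Css = rate / CL = 280 / 10.2 = 27.45 mg/L
k = ln 2 / 6.98 = 0.09930 h⁻¹
C(t) = Css (1 − e^(−kt)) = 27.45 × (1 − e^(−0.6157)) = 27.45 × 0.4597 ≈ 12.6 mg/L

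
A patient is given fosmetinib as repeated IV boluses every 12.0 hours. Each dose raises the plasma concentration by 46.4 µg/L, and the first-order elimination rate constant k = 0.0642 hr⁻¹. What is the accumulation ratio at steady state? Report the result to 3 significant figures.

Fraction remaining after one interval: e^(−kτ) = e^(−0.06420 × 12.0) = 0.4628
R = 1 / (1 − 0.4628) = 1 / 0.5372 ≈ 1.86

1.86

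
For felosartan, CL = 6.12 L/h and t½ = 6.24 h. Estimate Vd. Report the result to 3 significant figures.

k = ln 2 / t½ = ln 2 / 6.24 = 0.1111 h⁻¹
V = CL / k = 6.12 / 0.1111 ≈ 55.1 L

55.1 L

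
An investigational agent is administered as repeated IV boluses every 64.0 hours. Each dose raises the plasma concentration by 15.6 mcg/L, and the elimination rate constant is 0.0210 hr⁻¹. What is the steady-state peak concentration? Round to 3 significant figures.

Fraction remaining after one interval: e^(−kτ) = e^(−0.02100 × 64.0) = 0.2608
R = 1 / (1 − 0.2608) = 1.353
Css,max = 15.6 × 1.353 ≈ 21.1 mcg/L

21.1 mcg/L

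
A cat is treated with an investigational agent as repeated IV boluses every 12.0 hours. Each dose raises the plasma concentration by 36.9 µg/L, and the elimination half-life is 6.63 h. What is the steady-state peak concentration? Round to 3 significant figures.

51.6 µg/L

k = ln 2 / 6.63 = 0.1045 h⁻¹
Fraction remaining after one interval: e^(−kτ) = e^(−0.1045 × 12.0) = 0.2852
R = 1 / (1 − 0.2852) = 1.399
Css,max = 36.9 × 1.399 ≈ 51.6 µg/L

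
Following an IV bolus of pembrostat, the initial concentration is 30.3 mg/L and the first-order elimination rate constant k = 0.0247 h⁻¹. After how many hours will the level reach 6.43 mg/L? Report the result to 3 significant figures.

62.8 hours

C(t) = C₀ e^(−kt)  ⇒  t = ln(C₀/C) / k
t = ln(30.3/6.43) / 0.02470 = 1.550 / 0.02470 ≈ 62.8 hours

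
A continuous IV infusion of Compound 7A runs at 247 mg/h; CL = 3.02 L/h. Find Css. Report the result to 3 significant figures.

Css = infusion rate / CL = 247 / 3.02 ≈ 81.8 mg/L

81.8 mg/L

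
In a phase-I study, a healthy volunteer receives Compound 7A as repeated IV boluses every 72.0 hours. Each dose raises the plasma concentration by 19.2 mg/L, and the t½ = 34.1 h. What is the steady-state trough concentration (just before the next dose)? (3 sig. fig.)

k = ln 2 / 34.1 = 0.02033 h⁻¹
Fraction remaining after one interval: e^(−kτ) = e^(−0.02033 × 72.0) = 0.2314
R = 1 / (1 − 0.2314) = 1.301
Css,max = 19.2 × 1.301 = 24.98 mg/L
Css,min = Css,max × e^(−kτ) = 24.98 × 0.2314 ≈ 5.78 mg/L

5.78 mg/L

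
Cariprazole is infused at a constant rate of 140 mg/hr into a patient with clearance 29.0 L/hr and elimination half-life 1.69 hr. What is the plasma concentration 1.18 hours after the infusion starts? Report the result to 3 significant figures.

Css = rate / CL = 140 / 29.0 = 4.828 mg/L
k = ln 2 / 1.69 = 0.4101 hr⁻¹
C(t) = Css (1 − e^(−kt)) = 4.828 × (1 − e^(−0.4840)) = 4.828 × 0.3837 ≈ 1.85 mg/L

1.85 mg/L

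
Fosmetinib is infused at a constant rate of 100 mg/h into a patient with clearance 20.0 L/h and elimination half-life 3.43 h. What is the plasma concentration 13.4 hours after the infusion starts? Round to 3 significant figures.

4.67 mg/L

Css = rate / CL = 100 / 20.0 = 5.000 mg/L
k = ln 2 / 3.43 = 0.2021 h⁻¹
C(t) = Css (1 − e^(−kt)) = 5.000 × (1 − e^(−2.708)) = 5.000 × 0.9333 ≈ 4.67 mg/L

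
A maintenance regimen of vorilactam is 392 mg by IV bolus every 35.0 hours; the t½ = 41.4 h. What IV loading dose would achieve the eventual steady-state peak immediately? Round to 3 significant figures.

884 mg

k = ln 2 / 41.4 = 0.01674 h⁻¹
Accumulation ratio R = 1 / (1 − e^(−kτ)) = 1 / (1 − e^(−0.01674×35.0)) = 1 / (1 − 0.5566) = 2.255
Loading dose = maintenance dose × R = 392 × 2.255 ≈ 884 mg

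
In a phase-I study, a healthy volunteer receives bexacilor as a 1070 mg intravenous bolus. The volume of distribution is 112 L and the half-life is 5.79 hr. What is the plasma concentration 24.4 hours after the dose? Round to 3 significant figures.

0.515 mg/L

C₀ = dose / V = 1070 / 112 = 9.554 mg/L
k = ln 2 / 5.79 = 0.1197 hr⁻¹
C(t) = C₀ e^(−kt) = 9.554 × e^(−0.1197 × 24.4) = 9.554 × e^(−2.921) = 9.554 × 0.05388 ≈ 0.515 mg/L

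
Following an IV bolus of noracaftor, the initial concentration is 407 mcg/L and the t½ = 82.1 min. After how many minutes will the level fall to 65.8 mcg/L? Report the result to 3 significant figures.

k = ln 2 / 82.1 = 0.008443 min⁻¹
C(t) = C₀ e^(−kt)  ⇒  t = ln(C₀/C) / k
t = ln(407/65.8) / 0.008443 = 1.822 / 0.008443 ≈ 216 minutes

216 minutes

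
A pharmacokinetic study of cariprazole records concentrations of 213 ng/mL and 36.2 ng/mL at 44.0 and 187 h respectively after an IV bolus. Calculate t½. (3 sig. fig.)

55.9 hours

k = ln(C₁/C₂) / (t₂ − t₁) = ln(213/36.2) / (187 − 44.0)
  = 1.772 / 143.0 = 0.01239 h⁻¹
t½ = ln 2 / k = ln 2 / 0.01239 ≈ 55.9 hours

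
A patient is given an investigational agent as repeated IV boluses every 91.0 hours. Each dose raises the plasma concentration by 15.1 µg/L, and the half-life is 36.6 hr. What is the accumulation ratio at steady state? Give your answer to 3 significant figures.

1.22

k = ln 2 / 36.6 = 0.01894 hr⁻¹
Fraction remaining after one interval: e^(−kτ) = e^(−0.01894 × 91.0) = 0.1785
R = 1 / (1 − 0.1785) = 1 / 0.8215 ≈ 1.22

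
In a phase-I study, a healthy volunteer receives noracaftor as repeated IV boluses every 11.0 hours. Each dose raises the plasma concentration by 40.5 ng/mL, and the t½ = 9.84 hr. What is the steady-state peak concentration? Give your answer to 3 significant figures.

k = ln 2 / 9.84 = 0.07044 hr⁻¹
Fraction remaining after one interval: e^(−kτ) = e^(−0.07044 × 11.0) = 0.4608
R = 1 / (1 − 0.4608) = 1.854
Css,max = 40.5 × 1.854 ≈ 75.1 ng/mL

75.1 ng/mL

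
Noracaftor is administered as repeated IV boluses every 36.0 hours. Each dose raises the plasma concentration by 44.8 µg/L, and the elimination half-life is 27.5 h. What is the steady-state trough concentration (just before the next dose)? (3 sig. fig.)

k = ln 2 / 27.5 = 0.02521 h⁻¹
Fraction remaining after one interval: e^(−kτ) = e^(−0.02521 × 36.0) = 0.4036
R = 1 / (1 − 0.4036) = 1.677
Css,max = 44.8 × 1.677 = 75.11 µg/L
Css,min = Css,max × e^(−kτ) = 75.11 × 0.4036 ≈ 30.3 µg/L

30.3 µg/L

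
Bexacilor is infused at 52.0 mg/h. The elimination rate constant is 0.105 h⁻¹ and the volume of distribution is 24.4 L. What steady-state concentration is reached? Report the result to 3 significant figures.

CL = k · V = 0.105 × 24.4 = 2.562 L/h
Css = rate / CL = 52.0 / 2.562 ≈ 20.3 mg/L

20.3 mg/L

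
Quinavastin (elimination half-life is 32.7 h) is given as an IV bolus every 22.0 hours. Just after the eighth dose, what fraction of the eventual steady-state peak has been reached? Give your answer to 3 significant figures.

k = ln 2 / 32.7 = 0.02120 h⁻¹
f_n = 1 − e^(−nkτ) = 1 − e^(−8 × 0.02120 × 22.0) = 1 − e^(−3.731) = 1 − 0.02398 ≈ 0.976

0.976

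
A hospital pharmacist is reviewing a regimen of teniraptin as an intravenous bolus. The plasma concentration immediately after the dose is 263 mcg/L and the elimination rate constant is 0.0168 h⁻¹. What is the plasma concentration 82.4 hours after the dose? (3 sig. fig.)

65.9 mcg/L

C(t) = C₀ e^(−kt) = 263 × e^(−0.01680 × 82.4) = 263 × e^(−1.384) = 263 × 0.2505 ≈ 65.9 mcg/L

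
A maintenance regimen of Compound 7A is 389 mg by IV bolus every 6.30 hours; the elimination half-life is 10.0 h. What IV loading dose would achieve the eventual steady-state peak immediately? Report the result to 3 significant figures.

1100 mg

k = ln 2 / 10.0 = 0.06931 h⁻¹
Accumulation ratio R = 1 / (1 − e^(−kτ)) = 1 / (1 − e^(−0.06931×6.30)) = 1 / (1 − 0.6462) = 2.826
Loading dose = maintenance dose × R = 389 × 2.826 ≈ 1100 mg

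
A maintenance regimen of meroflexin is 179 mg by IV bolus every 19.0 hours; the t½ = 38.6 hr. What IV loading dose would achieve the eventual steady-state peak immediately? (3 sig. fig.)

619 mg

k = ln 2 / 38.6 = 0.01796 hr⁻¹
Accumulation ratio R = 1 / (1 − e^(−kτ)) = 1 / (1 − e^(−0.01796×19.0)) = 1 / (1 − 0.7109) = 3.459
Loading dose = maintenance dose × R = 179 × 3.459 ≈ 619 mg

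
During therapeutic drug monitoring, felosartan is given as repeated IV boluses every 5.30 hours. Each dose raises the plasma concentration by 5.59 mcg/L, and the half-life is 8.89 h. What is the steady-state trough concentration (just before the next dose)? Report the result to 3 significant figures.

10.9 mcg/L

k = ln 2 / 8.89 = 0.07797 h⁻¹
Fraction remaining after one interval: e^(−kτ) = e^(−0.07797 × 5.30) = 0.6615
R = 1 / (1 − 0.6615) = 2.954
Css,max = 5.59 × 2.954 = 16.51 mcg/L
Css,min = Css,max × e^(−kτ) = 16.51 × 0.6615 ≈ 10.9 mcg/L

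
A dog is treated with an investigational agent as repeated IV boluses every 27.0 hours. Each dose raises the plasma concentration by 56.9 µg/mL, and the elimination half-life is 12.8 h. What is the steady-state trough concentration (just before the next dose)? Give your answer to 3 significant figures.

17.2 µg/mL

k = ln 2 / 12.8 = 0.05415 h⁻¹
Fraction remaining after one interval: e^(−kτ) = e^(−0.05415 × 27.0) = 0.2317
R = 1 / (1 − 0.2317) = 1.302
Css,max = 56.9 × 1.302 = 74.06 µg/mL
Css,min = Css,max × e^(−kτ) = 74.06 × 0.2317 ≈ 17.2 µg/mL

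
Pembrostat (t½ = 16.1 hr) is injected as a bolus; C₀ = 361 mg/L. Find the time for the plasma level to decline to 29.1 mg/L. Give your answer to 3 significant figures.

k = ln 2 / 16.1 = 0.04305 hr⁻¹
C(t) = C₀ e^(−kt)  ⇒  t = ln(C₀/C) / k
t = ln(361/29.1) / 0.04305 = 2.518 / 0.04305 ≈ 58.5 hours

58.5 hours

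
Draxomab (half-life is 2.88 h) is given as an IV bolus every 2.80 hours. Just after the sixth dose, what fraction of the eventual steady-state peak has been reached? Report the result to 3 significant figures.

0.982

k = ln 2 / 2.88 = 0.2407 h⁻¹
f_n = 1 − e^(−nkτ) = 1 − e^(−6 × 0.2407 × 2.80) = 1 − e^(−4.043) = 1 − 0.01754 ≈ 0.982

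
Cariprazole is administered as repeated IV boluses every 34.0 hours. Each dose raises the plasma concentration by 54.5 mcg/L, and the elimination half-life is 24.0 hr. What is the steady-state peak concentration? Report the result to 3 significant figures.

87.1 mcg/L

k = ln 2 / 24.0 = 0.02888 hr⁻¹
Fraction remaining after one interval: e^(−kτ) = e^(−0.02888 × 34.0) = 0.3746
R = 1 / (1 − 0.3746) = 1.599
Css,max = 54.5 × 1.599 ≈ 87.1 mcg/L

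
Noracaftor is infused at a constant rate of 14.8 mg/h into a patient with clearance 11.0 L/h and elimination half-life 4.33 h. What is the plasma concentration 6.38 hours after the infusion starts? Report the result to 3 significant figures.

0.861 µg/mL

Css = rate / CL = 14.8 / 11.0 = 1.345 µg/mL
k = ln 2 / 4.33 = 0.1601 h⁻¹
C(t) = Css (1 − e^(−kt)) = 1.345 × (1 − e^(−1.021)) = 1.345 × 0.6399 ≈ 0.861 µg/mL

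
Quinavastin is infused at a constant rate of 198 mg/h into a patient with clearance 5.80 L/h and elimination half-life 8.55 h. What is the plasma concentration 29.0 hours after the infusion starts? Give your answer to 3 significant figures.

30.9 mg/L

Css = rate / CL = 198 / 5.80 = 34.14 mg/L
k = ln 2 / 8.55 = 0.08107 h⁻¹
C(t) = Css (1 − e^(−kt)) = 34.14 × (1 − e^(−2.351)) = 34.14 × 0.9047 ≈ 30.9 mg/L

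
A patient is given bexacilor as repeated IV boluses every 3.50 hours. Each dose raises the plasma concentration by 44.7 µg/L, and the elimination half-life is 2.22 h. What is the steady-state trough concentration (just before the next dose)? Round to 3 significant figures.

k = ln 2 / 2.22 = 0.3122 h⁻¹
Fraction remaining after one interval: e^(−kτ) = e^(−0.3122 × 3.50) = 0.3353
R = 1 / (1 − 0.3353) = 1.504
Css,max = 44.7 × 1.504 = 67.25 µg/L
Css,min = Css,max × e^(−kτ) = 67.25 × 0.3353 ≈ 22.5 µg/L

22.5 µg/L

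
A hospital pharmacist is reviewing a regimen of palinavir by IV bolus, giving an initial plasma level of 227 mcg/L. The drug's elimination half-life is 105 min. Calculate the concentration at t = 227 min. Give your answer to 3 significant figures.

k = ln 2 / 105 = 0.006601 min⁻¹
227 min is 2.162 half-lives, so C = 227 × (1/2)^2.162 = 227 × 0.2235 ≈ 50.7 mcg/L

50.7 mcg/L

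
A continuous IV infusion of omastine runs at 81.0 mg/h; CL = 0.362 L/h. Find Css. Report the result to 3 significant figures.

Css = infusion rate / CL = 81.0 / 0.362 ≈ 224 µg/mL

224 µg/mL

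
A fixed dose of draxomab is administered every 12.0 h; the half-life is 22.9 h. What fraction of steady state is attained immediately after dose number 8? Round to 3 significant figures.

0.945

k = ln 2 / 22.9 = 0.03027 h⁻¹
f_n = 1 − e^(−nkτ) = 1 − e^(−8 × 0.03027 × 12.0) = 1 − e^(−2.906) = 1 − 0.05471 ≈ 0.945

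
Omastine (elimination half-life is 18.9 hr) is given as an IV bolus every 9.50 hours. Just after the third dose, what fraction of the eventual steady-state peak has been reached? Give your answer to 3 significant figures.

0.648

k = ln 2 / 18.9 = 0.03667 hr⁻¹
f_n = 1 − e^(−nkτ) = 1 − e^(−3 × 0.03667 × 9.50) = 1 − e^(−1.045) = 1 − 0.3516 ≈ 0.648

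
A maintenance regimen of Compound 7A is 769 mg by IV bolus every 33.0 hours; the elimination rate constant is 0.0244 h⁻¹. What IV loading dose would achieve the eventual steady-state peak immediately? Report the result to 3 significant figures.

Accumulation ratio R = 1 / (1 − e^(−kτ)) = 1 / (1 − e^(−0.02440×33.0)) = 1 / (1 − 0.4470) = 1.808
Loading dose = maintenance dose × R = 769 × 1.808 ≈ 1390 mg

1390 mg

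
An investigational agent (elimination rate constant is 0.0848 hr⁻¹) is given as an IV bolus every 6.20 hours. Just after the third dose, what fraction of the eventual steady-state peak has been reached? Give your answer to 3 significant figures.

0.793

f_n = 1 − e^(−nkτ) = 1 − e^(−3 × 0.08480 × 6.20) = 1 − e^(−1.577) = 1 − 0.2065 ≈ 0.793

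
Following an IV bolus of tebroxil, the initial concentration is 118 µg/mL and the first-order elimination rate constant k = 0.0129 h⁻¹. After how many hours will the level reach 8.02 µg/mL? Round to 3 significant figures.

208 hours

C(t) = C₀ e^(−kt)  ⇒  t = ln(C₀/C) / k
t = ln(118/8.02) / 0.01290 = 2.689 / 0.01290 ≈ 208 hours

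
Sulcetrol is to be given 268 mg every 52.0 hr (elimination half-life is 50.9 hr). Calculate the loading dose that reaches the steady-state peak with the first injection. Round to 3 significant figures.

k = ln 2 / 50.9 = 0.01362 hr⁻¹
Accumulation ratio R = 1 / (1 − e^(−kτ)) = 1 / (1 − e^(−0.01362×52.0)) = 1 / (1 − 0.4926) = 1.971
Loading dose = maintenance dose × R = 268 × 1.971 ≈ 528 mg

528 mg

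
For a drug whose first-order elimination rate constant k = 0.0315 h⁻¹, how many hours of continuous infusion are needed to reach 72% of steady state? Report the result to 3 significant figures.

40.4 hours

f = 1 − e^(−kt)  ⇒  t = −ln(1 − f) / k
t = −ln(1 − 0.72) / 0.03150 = 1.273 / 0.03150 ≈ 40.4 hours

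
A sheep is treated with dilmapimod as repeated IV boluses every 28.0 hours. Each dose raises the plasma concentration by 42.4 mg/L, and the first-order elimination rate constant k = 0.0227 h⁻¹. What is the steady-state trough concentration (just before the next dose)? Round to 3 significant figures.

47.7 mg/L

Fraction remaining after one interval: e^(−kτ) = e^(−0.02270 × 28.0) = 0.5296
R = 1 / (1 − 0.5296) = 2.126
Css,max = 42.4 × 2.126 = 90.14 mg/L
Css,min = Css,max × e^(−kτ) = 90.14 × 0.5296 ≈ 47.7 mg/L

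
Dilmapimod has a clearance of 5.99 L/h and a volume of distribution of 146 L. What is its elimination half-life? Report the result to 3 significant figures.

k = CL / V = 5.99 / 146 = 0.04103 h⁻¹
t½ = ln 2 / k = ln 2 / 0.04103 ≈ 16.9 hours

16.9 hours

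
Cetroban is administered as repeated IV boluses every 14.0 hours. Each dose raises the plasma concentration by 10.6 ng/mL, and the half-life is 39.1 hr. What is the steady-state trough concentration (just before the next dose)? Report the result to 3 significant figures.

k = ln 2 / 39.1 = 0.01773 hr⁻¹
Fraction remaining after one interval: e^(−kτ) = e^(−0.01773 × 14.0) = 0.7802
R = 1 / (1 − 0.7802) = 4.550
Css,max = 10.6 × 4.550 = 48.23 ng/mL
Css,min = Css,max × e^(−kτ) = 48.23 × 0.7802 ≈ 37.6 ng/mL

37.6 ng/mL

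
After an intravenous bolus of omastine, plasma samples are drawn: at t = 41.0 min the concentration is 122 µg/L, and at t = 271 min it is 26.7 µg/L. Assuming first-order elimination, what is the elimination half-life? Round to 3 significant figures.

k = ln(C₁/C₂) / (t₂ − t₁) = ln(122/26.7) / (271 − 41.0)
  = 1.519 / 230.0 = 0.006606 min⁻¹
t½ = ln 2 / k = ln 2 / 0.006606 ≈ 105 minutes

105 minutes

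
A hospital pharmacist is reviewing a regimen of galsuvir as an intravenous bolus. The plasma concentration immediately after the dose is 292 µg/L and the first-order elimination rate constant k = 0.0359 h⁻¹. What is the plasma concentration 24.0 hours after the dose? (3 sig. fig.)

123 µg/L

C(t) = C₀ e^(−kt) = 292 × e^(−0.03590 × 24.0) = 292 × e^(−0.8616) = 292 × 0.4225 ≈ 123 µg/L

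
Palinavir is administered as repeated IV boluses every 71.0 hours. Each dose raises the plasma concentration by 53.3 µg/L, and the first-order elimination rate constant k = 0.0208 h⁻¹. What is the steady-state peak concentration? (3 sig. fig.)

Fraction remaining after one interval: e^(−kτ) = e^(−0.02080 × 71.0) = 0.2284
R = 1 / (1 − 0.2284) = 1.296
Css,max = 53.3 × 1.296 ≈ 69.1 µg/L

69.1 µg/L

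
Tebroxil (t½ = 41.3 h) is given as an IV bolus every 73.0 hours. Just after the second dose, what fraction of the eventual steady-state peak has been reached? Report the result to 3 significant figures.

k = ln 2 / 41.3 = 0.01678 h⁻¹
f_n = 1 − e^(−nkτ) = 1 − e^(−2 × 0.01678 × 73.0) = 1 − e^(−2.450) = 1 − 0.08626 ≈ 0.914

0.914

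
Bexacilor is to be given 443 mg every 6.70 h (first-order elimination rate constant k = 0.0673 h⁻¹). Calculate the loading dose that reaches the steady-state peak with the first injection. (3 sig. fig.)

Accumulation ratio R = 1 / (1 − e^(−kτ)) = 1 / (1 − e^(−0.06730×6.70)) = 1 / (1 − 0.6370) = 2.755
Loading dose = maintenance dose × R = 443 × 2.755 ≈ 1220 mg

1220 mg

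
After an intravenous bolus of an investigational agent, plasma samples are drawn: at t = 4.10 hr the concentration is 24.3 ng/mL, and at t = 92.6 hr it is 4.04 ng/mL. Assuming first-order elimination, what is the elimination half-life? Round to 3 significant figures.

34.2 hours

k = ln(C₁/C₂) / (t₂ − t₁) = ln(24.3/4.04) / (92.6 − 4.10)
  = 1.794 / 88.50 = 0.02027 hr⁻¹
t½ = ln 2 / k = ln 2 / 0.02027 ≈ 34.2 hours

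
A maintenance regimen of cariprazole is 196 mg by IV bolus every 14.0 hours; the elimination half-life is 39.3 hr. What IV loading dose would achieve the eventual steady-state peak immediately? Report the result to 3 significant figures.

896 mg

k = ln 2 / 39.3 = 0.01764 hr⁻¹
Accumulation ratio R = 1 / (1 − e^(−kτ)) = 1 / (1 − e^(−0.01764×14.0)) = 1 / (1 − 0.7812) = 4.570
Loading dose = maintenance dose × R = 196 × 4.570 ≈ 896 mg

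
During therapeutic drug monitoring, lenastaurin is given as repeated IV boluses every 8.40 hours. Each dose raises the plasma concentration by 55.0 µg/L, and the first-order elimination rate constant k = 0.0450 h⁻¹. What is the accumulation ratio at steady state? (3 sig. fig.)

Fraction remaining after one interval: e^(−kτ) = e^(−0.04500 × 8.40) = 0.6852
R = 1 / (1 − 0.6852) = 1 / 0.3148 ≈ 3.18

3.18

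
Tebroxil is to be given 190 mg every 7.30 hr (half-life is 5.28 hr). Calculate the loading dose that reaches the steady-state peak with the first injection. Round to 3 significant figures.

k = ln 2 / 5.28 = 0.1313 hr⁻¹
Accumulation ratio R = 1 / (1 − e^(−kτ)) = 1 / (1 − e^(−0.1313×7.30)) = 1 / (1 − 0.3835) = 1.622
Loading dose = maintenance dose × R = 190 × 1.622 ≈ 308 mg

308 mg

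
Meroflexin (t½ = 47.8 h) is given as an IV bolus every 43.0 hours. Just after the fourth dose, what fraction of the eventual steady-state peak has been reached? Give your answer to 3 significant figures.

0.917

k = ln 2 / 47.8 = 0.01450 h⁻¹
f_n = 1 − e^(−nkτ) = 1 − e^(−4 × 0.01450 × 43.0) = 1 − e^(−2.494) = 1 − 0.08256 ≈ 0.917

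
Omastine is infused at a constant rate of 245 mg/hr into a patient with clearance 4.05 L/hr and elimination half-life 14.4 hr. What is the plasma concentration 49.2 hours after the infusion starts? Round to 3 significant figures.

54.8 µg/mL

Css = rate / CL = 245 / 4.05 = 60.49 µg/mL
k = ln 2 / 14.4 = 0.04814 hr⁻¹
C(t) = Css (1 − e^(−kt)) = 60.49 × (1 − e^(−2.368)) = 60.49 × 0.9064 ≈ 54.8 µg/mL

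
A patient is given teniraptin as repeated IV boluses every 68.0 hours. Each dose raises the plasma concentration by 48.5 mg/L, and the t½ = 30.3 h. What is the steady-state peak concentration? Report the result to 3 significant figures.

k = ln 2 / 30.3 = 0.02288 h⁻¹
Fraction remaining after one interval: e^(−kτ) = e^(−0.02288 × 68.0) = 0.2111
R = 1 / (1 − 0.2111) = 1.268
Css,max = 48.5 × 1.268 ≈ 61.5 mg/L

61.5 mg/L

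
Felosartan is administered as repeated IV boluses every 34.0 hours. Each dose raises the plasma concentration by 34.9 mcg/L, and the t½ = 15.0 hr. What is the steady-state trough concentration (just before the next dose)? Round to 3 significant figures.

k = ln 2 / 15.0 = 0.04621 hr⁻¹
Fraction remaining after one interval: e^(−kτ) = e^(−0.04621 × 34.0) = 0.2078
R = 1 / (1 − 0.2078) = 1.262
Css,max = 34.9 × 1.262 = 44.06 mcg/L
Css,min = Css,max × e^(−kτ) = 44.06 × 0.2078 ≈ 9.16 mcg/L

9.16 mcg/L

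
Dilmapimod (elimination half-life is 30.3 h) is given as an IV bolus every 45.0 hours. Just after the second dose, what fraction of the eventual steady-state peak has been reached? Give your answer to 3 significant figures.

k = ln 2 / 30.3 = 0.02288 h⁻¹
f_n = 1 − e^(−nkτ) = 1 − e^(−2 × 0.02288 × 45.0) = 1 − e^(−2.059) = 1 − 0.1276 ≈ 0.872

0.872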